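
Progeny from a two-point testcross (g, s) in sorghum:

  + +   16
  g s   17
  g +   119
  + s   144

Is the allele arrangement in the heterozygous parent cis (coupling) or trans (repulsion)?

trans

The two most frequent classes are + s (144) and g + (119); these are the parental (non-recombinant) types.
So the F1 carried + s on one chromosome and g + on the other — the recessive alleles are on opposite chromosomes (trans / repulsion).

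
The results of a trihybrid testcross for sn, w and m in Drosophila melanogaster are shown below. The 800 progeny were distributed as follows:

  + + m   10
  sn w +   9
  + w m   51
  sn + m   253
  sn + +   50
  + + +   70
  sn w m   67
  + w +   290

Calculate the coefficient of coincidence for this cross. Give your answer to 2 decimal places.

0.81

The two most frequent reciprocal classes, + w + and sn + m, are the parental types, so the F1 was + w + / sn + m.
The two rarest classes, sn w + and + + m, are the double crossovers. Comparing them with the parentals, only the sn allele has switched, so sn is the middle locus and the order is w – sn – m.
w–sn: (137 + 19)/800 = 0.1950; sn–m: (101 + 19)/800 = 0.1500.
Expected DCO frequency = 0.1950 × 0.1500 ≈ 0.02925; observed = 19/800 ≈ 0.02375.
Coefficient of coincidence = 0.02375/0.02925 ≈ 0.81.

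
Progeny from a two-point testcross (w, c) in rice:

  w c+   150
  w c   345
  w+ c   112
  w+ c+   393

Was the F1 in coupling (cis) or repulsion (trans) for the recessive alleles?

cis

The two most frequent classes are w+ c+ (393) and w c (345); these are the parental (non-recombinant) types.
So the F1 carried w+ c+ on one chromosome and w c on the other — the recessive alleles are on the same chromosome (cis / coupling).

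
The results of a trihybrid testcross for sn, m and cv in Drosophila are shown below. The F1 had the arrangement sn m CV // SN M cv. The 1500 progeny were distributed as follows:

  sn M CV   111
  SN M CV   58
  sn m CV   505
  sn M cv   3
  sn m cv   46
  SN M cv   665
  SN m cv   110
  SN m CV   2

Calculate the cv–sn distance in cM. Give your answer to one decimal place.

The two rarest classes, SN m CV and sn M cv, are the double crossovers. Comparing them with the parentals, only the sn allele has switched, so sn is the middle locus and the order is m – sn – cv.
Crossovers in the sn–cv interval produce the single-crossover classes sn m cv and SN M CV (46 + 58 = 104) plus the double crossovers (5).
RF(sn–cv) = (104 + 5) / 1500 = 109/1500 = 0.0727 → 7.3 cM.

7.3 cM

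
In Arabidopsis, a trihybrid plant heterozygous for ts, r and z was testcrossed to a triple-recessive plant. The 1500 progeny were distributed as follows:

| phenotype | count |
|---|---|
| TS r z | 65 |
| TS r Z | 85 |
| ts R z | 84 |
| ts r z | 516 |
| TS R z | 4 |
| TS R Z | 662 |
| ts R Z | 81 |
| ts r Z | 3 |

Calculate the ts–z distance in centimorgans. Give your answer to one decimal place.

The two most frequent reciprocal classes, ts r z and TS R Z, are the parental types, so the F1 was ts r z / TS R Z.
The two rarest classes, ts r Z and TS R z, are the double crossovers. Comparing them with the parentals, only the z allele has switched, so z is the middle locus and the order is r – z – ts.
Crossovers in the z–ts interval produce the single-crossover classes TS r z and ts R Z (65 + 81 = 146) plus the double crossovers (7).
RF(z–ts) = (146 + 7) / 1500 = 153/1500 = 0.1020 → 10.2 centimorgans.

10.2 centimorgans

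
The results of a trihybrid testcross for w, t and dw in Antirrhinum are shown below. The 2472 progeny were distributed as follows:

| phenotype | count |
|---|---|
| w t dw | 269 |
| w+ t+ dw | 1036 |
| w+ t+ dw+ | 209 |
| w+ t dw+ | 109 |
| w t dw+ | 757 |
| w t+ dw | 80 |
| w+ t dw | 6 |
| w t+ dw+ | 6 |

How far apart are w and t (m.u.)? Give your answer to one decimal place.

The two most frequent reciprocal classes, w+ t+ dw and w t dw+, are the parental types, so the F1 was w+ t+ dw / w t dw+.
The two rarest classes, w+ t dw and w t+ dw+, are the double crossovers. Comparing them with the parentals, only the t allele has switched, so t is the middle locus and the order is w – t – dw.
Crossovers in the w–t interval produce the single-crossover classes w t+ dw and w+ t dw+ (80 + 109 = 189) plus the double crossovers (12).
RF(w–t) = (189 + 12) / 2472 = 201/2472 = 0.0813 → 8.1 m.u.

8.1 m.u.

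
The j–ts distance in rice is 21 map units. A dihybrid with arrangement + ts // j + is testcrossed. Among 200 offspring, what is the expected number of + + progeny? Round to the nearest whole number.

A map distance of 21 map units corresponds to a recombination frequency of 0.210.
The F1 is + ts / j +, so + + is a recombinant gamete class with expected frequency r/2 = 0.210/2 = 0.1050.
Expected number = 0.1050 × 200 = 21.00 ≈ 21.

21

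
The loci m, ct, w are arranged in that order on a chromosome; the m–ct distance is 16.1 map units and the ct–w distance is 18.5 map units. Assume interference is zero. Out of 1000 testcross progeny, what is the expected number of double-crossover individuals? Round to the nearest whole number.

Map distances give recombination frequencies of 0.161 and 0.185 for the two intervals.
With no interference, expected double-crossover frequency = 0.161 × 0.185 = 0.02978.
Expected number = 0.02978 × 1000 = 29.79 ≈ 30.

30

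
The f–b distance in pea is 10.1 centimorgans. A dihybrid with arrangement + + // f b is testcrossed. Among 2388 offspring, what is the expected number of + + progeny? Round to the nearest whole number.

1073

A map distance of 10.1 centimorgans corresponds to a recombination frequency of 0.101.
The F1 is + + / f b, so + + is a parental gamete class with expected frequency (1 − r)/2 = 0.899/2 = 0.4495.
Expected number = 0.4495 × 2388 = 1073.41 ≈ 1073.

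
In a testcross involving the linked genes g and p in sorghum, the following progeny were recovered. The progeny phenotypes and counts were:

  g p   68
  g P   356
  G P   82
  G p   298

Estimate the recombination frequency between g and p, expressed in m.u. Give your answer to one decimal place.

18.7 m.u.

The two most frequent classes, G p (298) and g P (356), are the parental types, so the F1 was G p / g P.
The recombinant classes are G P and g p: 82 + 68 = 150.
Recombination frequency = 150/804 = 0.1866 ≈ 18.7%, i.e. 18.7 m.u.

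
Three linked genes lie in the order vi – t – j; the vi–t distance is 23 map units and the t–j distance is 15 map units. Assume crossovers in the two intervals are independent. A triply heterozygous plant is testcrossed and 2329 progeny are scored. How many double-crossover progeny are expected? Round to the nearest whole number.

Map distances give recombination frequencies of 0.230 and 0.150 for the two intervals.
With no interference, expected double-crossover frequency = 0.230 × 0.150 = 0.03450.
Expected number = 0.03450 × 2329 = 80.35 ≈ 80.

80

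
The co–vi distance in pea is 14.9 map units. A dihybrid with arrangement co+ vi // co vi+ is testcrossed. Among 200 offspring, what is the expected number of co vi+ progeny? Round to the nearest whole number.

A map distance of 14.9 map units corresponds to a recombination frequency of 0.149.
The F1 is co+ vi / co vi+, so co vi+ is a parental gamete class with expected frequency (1 − r)/2 = 0.851/2 = 0.4255.
Expected number = 0.4255 × 200 = 85.10 ≈ 85.

85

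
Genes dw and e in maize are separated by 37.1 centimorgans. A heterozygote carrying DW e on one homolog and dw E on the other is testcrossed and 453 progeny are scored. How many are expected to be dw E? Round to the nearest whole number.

A map distance of 37.1 centimorgans corresponds to a recombination frequency of 0.371.
The F1 is DW e / dw E, so dw E is a parental gamete class with expected frequency (1 − r)/2 = 0.629/2 = 0.3145.
Expected number = 0.3145 × 453 = 142.47 ≈ 142.

142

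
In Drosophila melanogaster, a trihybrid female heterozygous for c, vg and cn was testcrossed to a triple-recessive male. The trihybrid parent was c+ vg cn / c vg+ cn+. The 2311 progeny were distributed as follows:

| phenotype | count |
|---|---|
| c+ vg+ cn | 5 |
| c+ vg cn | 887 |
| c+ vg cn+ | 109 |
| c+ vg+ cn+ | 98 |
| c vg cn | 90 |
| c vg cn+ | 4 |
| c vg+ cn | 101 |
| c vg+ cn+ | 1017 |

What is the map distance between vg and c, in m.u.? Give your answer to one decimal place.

The two rarest classes, c+ vg+ cn and c vg cn+, are the double crossovers. Comparing them with the parentals, only the vg allele has switched, so vg is the middle locus and the order is c – vg – cn.
Crossovers in the c–vg interval produce the single-crossover classes c vg cn and c+ vg+ cn+ (90 + 98 = 188) plus the double crossovers (9).
RF(c–vg) = (188 + 9) / 2311 = 197/2311 = 0.0852 → 8.5 m.u.

8.5 m.u.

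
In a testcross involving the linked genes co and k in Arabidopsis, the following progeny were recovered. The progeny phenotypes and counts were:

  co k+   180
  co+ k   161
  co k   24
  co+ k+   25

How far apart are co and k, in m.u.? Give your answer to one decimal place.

12.6 m.u.

The two most frequent classes, co+ k (161) and co k+ (180), are the parental types, so the F1 was co+ k / co k+.
The recombinant classes are co+ k+ and co k: 25 + 24 = 49.
Recombination frequency = 49/390 = 0.1256 ≈ 12.6%, i.e. 12.6 m.u.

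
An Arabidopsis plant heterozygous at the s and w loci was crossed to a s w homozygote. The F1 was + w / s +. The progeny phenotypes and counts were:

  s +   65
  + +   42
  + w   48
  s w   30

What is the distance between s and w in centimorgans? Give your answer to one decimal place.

The recombinant classes are + + and s w: 42 + 30 = 72.
Recombination frequency = 72/185 = 0.3892 ≈ 38.9%, i.e. 38.9 centimorgans.

38.9 centimorgans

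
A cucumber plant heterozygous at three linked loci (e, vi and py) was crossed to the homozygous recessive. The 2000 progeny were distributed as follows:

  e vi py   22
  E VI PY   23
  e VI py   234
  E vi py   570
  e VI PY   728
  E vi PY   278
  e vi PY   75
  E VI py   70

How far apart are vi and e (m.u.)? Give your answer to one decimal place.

9.5 m.u.

The two most frequent reciprocal classes, e VI PY and E vi py, are the parental types, so the F1 was e VI PY / E vi py.
The two rarest classes, E VI PY and e vi py, are the double crossovers. Comparing them with the parentals, only the e allele has switched, so e is the middle locus and the order is vi – e – py.
Crossovers in the vi–e interval produce the single-crossover classes e vi PY and E VI py (75 + 70 = 145) plus the double crossovers (45).
RF(vi–e) = (145 + 45) / 2000 = 190/2000 = 0.0950 → 9.5 m.u.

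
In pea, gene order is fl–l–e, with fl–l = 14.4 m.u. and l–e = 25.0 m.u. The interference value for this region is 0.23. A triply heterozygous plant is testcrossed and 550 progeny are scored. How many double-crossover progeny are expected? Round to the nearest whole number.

Map distances give recombination frequencies of 0.144 and 0.250 for the two intervals.
With interference 0.23 (so coincidence = 0.77), expected double-crossover frequency = 0.144 × 0.250 × 0.77 = 0.02772.
Expected number = 0.02772 × 550 = 15.25 ≈ 15.

15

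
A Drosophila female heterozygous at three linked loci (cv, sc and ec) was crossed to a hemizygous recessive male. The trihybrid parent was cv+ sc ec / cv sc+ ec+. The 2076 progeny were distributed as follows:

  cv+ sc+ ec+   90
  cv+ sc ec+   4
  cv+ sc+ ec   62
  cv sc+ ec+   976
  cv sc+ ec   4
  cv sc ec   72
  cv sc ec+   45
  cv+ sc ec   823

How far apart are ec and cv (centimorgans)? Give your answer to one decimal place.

8.2 centimorgans

The two rarest classes, cv+ sc ec+ and cv sc+ ec, are the double crossovers. Comparing them with the parentals, only the ec allele has switched, so ec is the middle locus and the order is cv – ec – sc.
Crossovers in the cv–ec interval produce the single-crossover classes cv sc ec and cv+ sc+ ec+ (72 + 90 = 162) plus the double crossovers (8).
RF(cv–ec) = (162 + 8) / 2076 = 170/2076 = 0.0819 → 8.2 centimorgans.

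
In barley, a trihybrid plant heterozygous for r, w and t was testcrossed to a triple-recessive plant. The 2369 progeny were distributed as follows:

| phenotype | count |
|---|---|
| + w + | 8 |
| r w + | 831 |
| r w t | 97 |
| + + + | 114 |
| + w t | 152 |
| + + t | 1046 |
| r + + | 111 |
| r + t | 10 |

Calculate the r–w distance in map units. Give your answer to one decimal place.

The two most frequent reciprocal classes, + + t and r w +, are the parental types, so the F1 was + + t / r w +.
The two rarest classes, r + t and + w +, are the double crossovers. Comparing them with the parentals, only the r allele has switched, so r is the middle locus and the order is t – r – w.
Crossovers in the r–w interval produce the single-crossover classes + w t and r + + (152 + 111 = 263) plus the double crossovers (18).
RF(r–w) = (263 + 18) / 2369 = 281/2369 = 0.1186 → 11.9 map units.

11.9 map units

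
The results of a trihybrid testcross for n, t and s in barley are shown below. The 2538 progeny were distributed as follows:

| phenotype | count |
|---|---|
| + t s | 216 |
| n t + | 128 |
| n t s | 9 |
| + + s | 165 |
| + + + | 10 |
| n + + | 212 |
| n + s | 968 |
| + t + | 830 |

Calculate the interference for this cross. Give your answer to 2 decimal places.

0.65

The two most frequent reciprocal classes, + t + and n + s, are the parental types, so the F1 was + t + / n + s.
The two rarest classes, + + + and n t s, are the double crossovers. Comparing them with the parentals, only the t allele has switched, so t is the middle locus and the order is s – t – n.
s–t: (428 + 19)/2538 = 0.1761; t–n: (293 + 19)/2538 = 0.1229.
Expected DCO frequency = 0.1761 × 0.1229 ≈ 0.02164; observed = 19/2538 ≈ 0.00749.
Coefficient of coincidence = 0.00749/0.02164 ≈ 0.35; interference = 1 − 0.35 = 0.65.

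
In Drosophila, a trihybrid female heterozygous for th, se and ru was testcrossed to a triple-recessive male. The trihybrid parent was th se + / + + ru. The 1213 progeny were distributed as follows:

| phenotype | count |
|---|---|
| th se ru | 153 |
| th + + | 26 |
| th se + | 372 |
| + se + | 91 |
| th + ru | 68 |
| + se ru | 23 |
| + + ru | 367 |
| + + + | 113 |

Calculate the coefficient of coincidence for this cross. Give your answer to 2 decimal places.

The two rarest classes, th + + and + se ru, are the double crossovers. Comparing them with the parentals, only the se allele has switched, so se is the middle locus and the order is th – se – ru.
th–se: (159 + 49)/1213 = 0.1715; se–ru: (266 + 49)/1213 = 0.2597.
Expected DCO frequency = 0.1715 × 0.2597 ≈ 0.04454; observed = 49/1213 ≈ 0.04040.
Coefficient of coincidence = 0.04040/0.04454 ≈ 0.91.

0.91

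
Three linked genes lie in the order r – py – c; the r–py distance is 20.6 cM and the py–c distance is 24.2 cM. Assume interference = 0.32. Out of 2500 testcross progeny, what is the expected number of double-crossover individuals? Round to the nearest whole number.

85

Map distances give recombination frequencies of 0.206 and 0.242 for the two intervals.
With interference 0.32 (so coincidence = 0.68), expected double-crossover frequency = 0.206 × 0.242 × 0.68 = 0.03390.
Expected number = 0.03390 × 2500 = 84.75 ≈ 85.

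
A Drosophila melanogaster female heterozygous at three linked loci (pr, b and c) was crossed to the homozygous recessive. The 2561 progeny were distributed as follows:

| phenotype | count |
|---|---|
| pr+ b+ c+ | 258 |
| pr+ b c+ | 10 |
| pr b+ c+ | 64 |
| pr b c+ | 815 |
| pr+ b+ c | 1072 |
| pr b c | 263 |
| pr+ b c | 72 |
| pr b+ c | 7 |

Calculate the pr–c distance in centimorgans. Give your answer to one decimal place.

The two most frequent reciprocal classes, pr+ b+ c and pr b c+, are the parental types, so the F1 was pr+ b+ c / pr b c+.
The two rarest classes, pr b+ c and pr+ b c+, are the double crossovers. Comparing them with the parentals, only the pr allele has switched, so pr is the middle locus and the order is c – pr – b.
Crossovers in the c–pr interval produce the single-crossover classes pr+ b+ c+ and pr b c (258 + 263 = 521) plus the double crossovers (17).
RF(c–pr) = (521 + 17) / 2561 = 538/2561 = 0.2101 → 21.0 centimorgans.

21.0 centimorgans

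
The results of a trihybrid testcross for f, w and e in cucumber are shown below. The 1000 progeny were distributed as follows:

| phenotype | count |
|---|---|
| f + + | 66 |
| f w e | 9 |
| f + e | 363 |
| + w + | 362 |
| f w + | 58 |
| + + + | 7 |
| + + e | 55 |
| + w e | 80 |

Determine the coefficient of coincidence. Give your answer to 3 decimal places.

The two most frequent reciprocal classes, + w + and f + e, are the parental types, so the F1 was + w + / f + e.
The two rarest classes, + + + and f w e, are the double crossovers. Comparing them with the parentals, only the w allele has switched, so w is the middle locus and the order is f – w – e.
f–w: (113 + 16)/1000 = 0.1290; w–e: (146 + 16)/1000 = 0.1620.
Expected DCO frequency = 0.1290 × 0.1620 ≈ 0.02090; observed = 16/1000 ≈ 0.01600.
Coefficient of coincidence = 0.01600/0.02090 ≈ 0.766.

0.766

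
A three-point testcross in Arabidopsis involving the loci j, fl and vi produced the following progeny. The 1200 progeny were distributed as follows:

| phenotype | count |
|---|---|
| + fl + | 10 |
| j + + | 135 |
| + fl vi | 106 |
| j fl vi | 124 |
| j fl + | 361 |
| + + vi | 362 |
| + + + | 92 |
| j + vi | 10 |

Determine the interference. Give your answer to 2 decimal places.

0.61

The two most frequent reciprocal classes, + + vi and j fl +, are the parental types, so the F1 was + + vi / j fl +.
The two rarest classes, j + vi and + fl +, are the double crossovers. Comparing them with the parentals, only the j allele has switched, so j is the middle locus and the order is fl – j – vi.
fl–j: (241 + 20)/1200 = 0.2175; j–vi: (216 + 20)/1200 = 0.1967.
Expected DCO frequency = 0.2175 × 0.1967 ≈ 0.04278; observed = 20/1200 ≈ 0.01667.
Coefficient of coincidence = 0.01667/0.04278 ≈ 0.39; interference = 1 − 0.39 = 0.61.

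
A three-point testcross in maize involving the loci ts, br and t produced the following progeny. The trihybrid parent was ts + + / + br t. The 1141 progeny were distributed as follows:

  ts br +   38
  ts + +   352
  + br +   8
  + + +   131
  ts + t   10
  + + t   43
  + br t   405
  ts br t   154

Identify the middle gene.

The two rarest classes, ts + t and + br +, are the double crossovers. Comparing them with the parentals, only the t allele has switched, so t is the middle locus and the order is br – t – ts.

t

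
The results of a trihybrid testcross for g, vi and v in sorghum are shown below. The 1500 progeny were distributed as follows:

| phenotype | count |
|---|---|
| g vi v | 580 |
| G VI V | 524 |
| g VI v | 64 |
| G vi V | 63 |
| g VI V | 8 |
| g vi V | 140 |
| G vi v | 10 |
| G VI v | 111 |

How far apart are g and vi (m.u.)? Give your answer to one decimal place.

9.7 m.u.

The two most frequent reciprocal classes, G VI V and g vi v, are the parental types, so the F1 was G VI V / g vi v.
The two rarest classes, g VI V and G vi v, are the double crossovers. Comparing them with the parentals, only the g allele has switched, so g is the middle locus and the order is vi – g – v.
Crossovers in the vi–g interval produce the single-crossover classes G vi V and g VI v (63 + 64 = 127) plus the double crossovers (18).
RF(vi–g) = (127 + 18) / 1500 = 145/1500 = 0.0967 → 9.7 m.u.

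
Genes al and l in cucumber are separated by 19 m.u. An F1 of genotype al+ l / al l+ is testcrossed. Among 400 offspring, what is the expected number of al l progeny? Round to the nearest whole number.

A map distance of 19 m.u. corresponds to a recombination frequency of 0.190.
The F1 is al+ l / al l+, so al l is a recombinant gamete class with expected frequency r/2 = 0.190/2 = 0.0950.
Expected number = 0.0950 × 400 = 38.00 ≈ 38.

38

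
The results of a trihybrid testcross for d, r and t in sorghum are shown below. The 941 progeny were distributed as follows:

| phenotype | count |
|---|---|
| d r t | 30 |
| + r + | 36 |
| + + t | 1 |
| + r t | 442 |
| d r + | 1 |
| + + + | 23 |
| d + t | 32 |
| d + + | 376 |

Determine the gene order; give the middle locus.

The two most frequent reciprocal classes, + r t and d + +, are the parental types, so the F1 was + r t / d + +.
The two rarest classes, + + t and d r +, are the double crossovers. Comparing them with the parentals, only the r allele has switched, so r is the middle locus and the order is t – r – d.

r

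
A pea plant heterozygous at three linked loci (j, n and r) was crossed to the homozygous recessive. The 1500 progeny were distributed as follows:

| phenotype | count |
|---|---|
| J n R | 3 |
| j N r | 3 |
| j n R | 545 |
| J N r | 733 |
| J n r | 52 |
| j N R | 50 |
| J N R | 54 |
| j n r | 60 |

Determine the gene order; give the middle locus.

The two most frequent reciprocal classes, J N r and j n R, are the parental types, so the F1 was J N r / j n R.
The two rarest classes, j N r and J n R, are the double crossovers. Comparing them with the parentals, only the j allele has switched, so j is the middle locus and the order is r – j – n.

j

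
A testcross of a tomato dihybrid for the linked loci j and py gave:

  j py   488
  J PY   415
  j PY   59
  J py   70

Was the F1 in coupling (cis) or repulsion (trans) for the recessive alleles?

The two most frequent classes are J PY (415) and j py (488); these are the parental (non-recombinant) types.
So the F1 carried J PY on one chromosome and j py on the other — the recessive alleles are on the same chromosome (cis / coupling).

cis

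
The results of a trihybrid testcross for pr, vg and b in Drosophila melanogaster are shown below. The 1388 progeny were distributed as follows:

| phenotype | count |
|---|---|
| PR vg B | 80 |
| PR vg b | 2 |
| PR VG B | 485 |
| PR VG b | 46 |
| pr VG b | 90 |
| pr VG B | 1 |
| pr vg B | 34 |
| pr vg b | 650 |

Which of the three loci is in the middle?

pr

The two most frequent reciprocal classes, PR VG B and pr vg b, are the parental types, so the F1 was PR VG B / pr vg b.
The two rarest classes, pr VG B and PR vg b, are the double crossovers. Comparing them with the parentals, only the pr allele has switched, so pr is the middle locus and the order is b – pr – vg.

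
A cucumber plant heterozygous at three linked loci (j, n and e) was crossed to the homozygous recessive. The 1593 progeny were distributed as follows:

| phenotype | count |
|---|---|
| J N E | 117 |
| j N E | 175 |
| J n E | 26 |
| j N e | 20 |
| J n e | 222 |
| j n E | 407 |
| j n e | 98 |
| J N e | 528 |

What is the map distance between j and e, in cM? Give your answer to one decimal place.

16.4 cM

The two most frequent reciprocal classes, j n E and J N e, are the parental types, so the F1 was j n E / J N e.
The two rarest classes, J n E and j N e, are the double crossovers. Comparing them with the parentals, only the j allele has switched, so j is the middle locus and the order is n – j – e.
Crossovers in the j–e interval produce the single-crossover classes j n e and J N E (98 + 117 = 215) plus the double crossovers (46).
RF(j–e) = (215 + 46) / 1593 = 261/1593 = 0.1638 → 16.4 cM.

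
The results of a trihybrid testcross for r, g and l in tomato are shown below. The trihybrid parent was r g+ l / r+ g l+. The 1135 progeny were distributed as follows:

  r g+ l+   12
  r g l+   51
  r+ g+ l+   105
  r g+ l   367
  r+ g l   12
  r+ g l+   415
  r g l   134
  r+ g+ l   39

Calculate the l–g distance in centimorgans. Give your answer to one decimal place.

The two rarest classes, r g+ l+ and r+ g l, are the double crossovers. Comparing them with the parentals, only the l allele has switched, so l is the middle locus and the order is r – l – g.
Crossovers in the l–g interval produce the single-crossover classes r g l and r+ g+ l+ (134 + 105 = 239) plus the double crossovers (24).
RF(l–g) = (239 + 24) / 1135 = 263/1135 = 0.2317 → 23.2 centimorgans.

23.2 centimorgans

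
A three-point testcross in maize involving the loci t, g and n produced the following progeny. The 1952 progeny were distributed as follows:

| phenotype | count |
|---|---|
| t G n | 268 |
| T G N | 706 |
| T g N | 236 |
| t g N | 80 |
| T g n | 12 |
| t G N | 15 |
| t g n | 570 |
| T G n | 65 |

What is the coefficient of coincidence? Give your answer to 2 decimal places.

0.58

The two most frequent reciprocal classes, t g n and T G N, are the parental types, so the F1 was t g n / T G N.
The two rarest classes, T g n and t G N, are the double crossovers. Comparing them with the parentals, only the t allele has switched, so t is the middle locus and the order is n – t – g.
n–t: (145 + 27)/1952 = 0.0881; t–g: (504 + 27)/1952 = 0.2720.
Expected DCO frequency = 0.0881 × 0.2720 ≈ 0.02396; observed = 27/1952 ≈ 0.01383.
Coefficient of coincidence = 0.01383/0.02396 ≈ 0.58.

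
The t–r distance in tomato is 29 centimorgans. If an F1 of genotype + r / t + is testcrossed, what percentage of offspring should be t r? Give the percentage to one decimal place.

A map distance of 29 centimorgans corresponds to a recombination frequency of 0.290.
The F1 is + r / t +, so t r is a recombinant gamete class with expected frequency r/2 = 0.290/2 = 0.1450.
That is 0.1450 = 14.5% of the progeny.

14.5%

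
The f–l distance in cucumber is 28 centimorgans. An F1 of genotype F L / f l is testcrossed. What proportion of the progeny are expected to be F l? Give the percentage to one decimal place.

14.0%

A map distance of 28 centimorgans corresponds to a recombination frequency of 0.280.
The F1 is F L / f l, so F l is a recombinant gamete class with expected frequency r/2 = 0.280/2 = 0.1400.
That is 0.1400 = 14.0% of the progeny.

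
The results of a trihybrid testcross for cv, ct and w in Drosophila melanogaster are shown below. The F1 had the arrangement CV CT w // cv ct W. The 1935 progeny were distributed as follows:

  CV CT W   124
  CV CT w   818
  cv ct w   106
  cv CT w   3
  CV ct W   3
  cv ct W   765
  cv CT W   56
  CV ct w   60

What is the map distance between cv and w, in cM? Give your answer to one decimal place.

12.2 cM

The two rarest classes, cv CT w and CV ct W, are the double crossovers. Comparing them with the parentals, only the cv allele has switched, so cv is the middle locus and the order is w – cv – ct.
Crossovers in the w–cv interval produce the single-crossover classes CV CT W and cv ct w (124 + 106 = 230) plus the double crossovers (6).
RF(w–cv) = (230 + 6) / 1935 = 236/1935 = 0.1220 → 12.2 cM.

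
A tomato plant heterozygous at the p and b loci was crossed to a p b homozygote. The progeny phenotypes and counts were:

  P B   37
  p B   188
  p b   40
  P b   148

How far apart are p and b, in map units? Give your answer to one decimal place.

18.6 map units

The two most frequent classes, P b (148) and p B (188), are the parental types, so the F1 was P b / p B.
The recombinant classes are P B and p b: 37 + 40 = 77.
Recombination frequency = 77/413 = 0.1864 ≈ 18.6%, i.e. 18.6 map units.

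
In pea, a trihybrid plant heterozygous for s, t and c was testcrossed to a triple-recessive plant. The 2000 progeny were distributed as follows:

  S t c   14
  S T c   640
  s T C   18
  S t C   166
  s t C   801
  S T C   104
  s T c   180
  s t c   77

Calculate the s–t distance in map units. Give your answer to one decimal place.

18.9 map units

The two most frequent reciprocal classes, s t C and S T c, are the parental types, so the F1 was s t C / S T c.
The two rarest classes, s T C and S t c, are the double crossovers. Comparing them with the parentals, only the t allele has switched, so t is the middle locus and the order is s – t – c.
Crossovers in the s–t interval produce the single-crossover classes S t C and s T c (166 + 180 = 346) plus the double crossovers (32).
RF(s–t) = (346 + 32) / 2000 = 378/2000 = 0.1890 → 18.9 map units.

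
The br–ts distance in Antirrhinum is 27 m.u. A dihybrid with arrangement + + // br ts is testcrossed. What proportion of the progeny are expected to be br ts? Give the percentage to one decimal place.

A map distance of 27 m.u. corresponds to a recombination frequency of 0.270.
The F1 is + + / br ts, so br ts is a parental gamete class with expected frequency (1 − r)/2 = 0.730/2 = 0.3650.
That is 0.3650 = 36.5% of the progeny.

36.5%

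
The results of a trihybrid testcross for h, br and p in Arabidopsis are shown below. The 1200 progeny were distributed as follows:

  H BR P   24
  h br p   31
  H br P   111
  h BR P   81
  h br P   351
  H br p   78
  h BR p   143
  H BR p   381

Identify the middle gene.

The two most frequent reciprocal classes, H BR p and h br P, are the parental types, so the F1 was H BR p / h br P.
The two rarest classes, H BR P and h br p, are the double crossovers. Comparing them with the parentals, only the p allele has switched, so p is the middle locus and the order is h – p – br.

p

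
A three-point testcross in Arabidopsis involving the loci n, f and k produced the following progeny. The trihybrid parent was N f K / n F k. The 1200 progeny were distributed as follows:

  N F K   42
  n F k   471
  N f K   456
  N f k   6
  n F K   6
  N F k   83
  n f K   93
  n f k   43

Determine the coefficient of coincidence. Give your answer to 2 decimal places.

0.79

The two rarest classes, N f k and n F K, are the double crossovers. Comparing them with the parentals, only the k allele has switched, so k is the middle locus and the order is n – k – f.
n–k: (176 + 12)/1200 = 0.1567; k–f: (85 + 12)/1200 = 0.0808.
Expected DCO frequency = 0.1567 × 0.0808 ≈ 0.01266; observed = 12/1200 ≈ 0.01000.
Coefficient of coincidence = 0.01000/0.01266 ≈ 0.79.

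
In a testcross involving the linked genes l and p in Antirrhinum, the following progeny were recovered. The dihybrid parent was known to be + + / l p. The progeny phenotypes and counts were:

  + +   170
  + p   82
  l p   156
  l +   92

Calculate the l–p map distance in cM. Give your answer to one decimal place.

34.8 cM

The recombinant classes are + p and l +: 82 + 92 = 174.
Recombination frequency = 174/500 = 0.3480 ≈ 34.8%, i.e. 34.8 cM.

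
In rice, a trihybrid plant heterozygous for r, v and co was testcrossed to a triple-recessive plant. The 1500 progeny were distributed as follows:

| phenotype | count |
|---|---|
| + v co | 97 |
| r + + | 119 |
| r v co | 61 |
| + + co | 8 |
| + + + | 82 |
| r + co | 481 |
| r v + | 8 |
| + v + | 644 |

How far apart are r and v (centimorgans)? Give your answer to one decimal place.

10.6 centimorgans

The two most frequent reciprocal classes, r + co and + v +, are the parental types, so the F1 was r + co / + v +.
The two rarest classes, + + co and r v +, are the double crossovers. Comparing them with the parentals, only the r allele has switched, so r is the middle locus and the order is co – r – v.
Crossovers in the r–v interval produce the single-crossover classes r v co and + + + (61 + 82 = 143) plus the double crossovers (16).
RF(r–v) = (143 + 16) / 1500 = 159/1500 = 0.1060 → 10.6 centimorgans.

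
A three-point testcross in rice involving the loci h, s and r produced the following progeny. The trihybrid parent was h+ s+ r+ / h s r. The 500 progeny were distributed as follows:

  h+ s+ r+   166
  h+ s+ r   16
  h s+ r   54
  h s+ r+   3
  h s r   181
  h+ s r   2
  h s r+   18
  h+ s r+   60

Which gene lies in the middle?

The two rarest classes, h s+ r+ and h+ s r, are the double crossovers. Comparing them with the parentals, only the h allele has switched, so h is the middle locus and the order is r – h – s.

h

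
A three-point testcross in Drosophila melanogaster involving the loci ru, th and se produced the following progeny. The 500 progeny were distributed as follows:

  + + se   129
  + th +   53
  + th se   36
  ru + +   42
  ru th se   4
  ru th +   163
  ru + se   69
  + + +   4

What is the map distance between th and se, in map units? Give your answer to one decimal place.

17.2 map units

The two most frequent reciprocal classes, ru th + and + + se, are the parental types, so the F1 was ru th + / + + se.
The two rarest classes, ru th se and + + +, are the double crossovers. Comparing them with the parentals, only the se allele has switched, so se is the middle locus and the order is ru – se – th.
Crossovers in the se–th interval produce the single-crossover classes ru + + and + th se (42 + 36 = 78) plus the double crossovers (8).
RF(se–th) = (78 + 8) / 500 = 86/500 = 0.1720 → 17.2 map units.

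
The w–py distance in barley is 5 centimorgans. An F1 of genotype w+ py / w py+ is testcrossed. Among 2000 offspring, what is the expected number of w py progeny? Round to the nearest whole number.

A map distance of 5 centimorgans corresponds to a recombination frequency of 0.050.
The F1 is w+ py / w py+, so w py is a recombinant gamete class with expected frequency r/2 = 0.050/2 = 0.0250.
Expected number = 0.0250 × 2000 = 50.00 ≈ 50.

50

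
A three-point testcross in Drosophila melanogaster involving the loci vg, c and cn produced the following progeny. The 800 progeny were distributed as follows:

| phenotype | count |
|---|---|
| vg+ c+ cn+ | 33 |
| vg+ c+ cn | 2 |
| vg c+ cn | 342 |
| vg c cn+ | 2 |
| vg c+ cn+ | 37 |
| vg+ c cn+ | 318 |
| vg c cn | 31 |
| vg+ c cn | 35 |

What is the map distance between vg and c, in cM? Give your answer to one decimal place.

8.5 cM

The two most frequent reciprocal classes, vg c+ cn and vg+ c cn+, are the parental types, so the F1 was vg c+ cn / vg+ c cn+.
The two rarest classes, vg+ c+ cn and vg c cn+, are the double crossovers. Comparing them with the parentals, only the vg allele has switched, so vg is the middle locus and the order is c – vg – cn.
Crossovers in the c–vg interval produce the single-crossover classes vg c cn and vg+ c+ cn+ (31 + 33 = 64) plus the double crossovers (4).
RF(c–vg) = (64 + 4) / 800 = 68/800 = 0.0850 → 8.5 cM.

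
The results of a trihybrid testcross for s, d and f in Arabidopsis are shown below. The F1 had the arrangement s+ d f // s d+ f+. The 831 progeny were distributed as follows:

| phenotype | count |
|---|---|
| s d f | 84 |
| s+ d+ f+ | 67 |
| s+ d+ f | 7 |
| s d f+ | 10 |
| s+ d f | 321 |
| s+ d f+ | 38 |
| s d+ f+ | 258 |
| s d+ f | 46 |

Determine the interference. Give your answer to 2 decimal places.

0.17

The two rarest classes, s+ d+ f and s d f+, are the double crossovers. Comparing them with the parentals, only the d allele has switched, so d is the middle locus and the order is f – d – s.
f–d: (84 + 17)/831 = 0.1215; d–s: (151 + 17)/831 = 0.2022.
Expected DCO frequency = 0.1215 × 0.2022 ≈ 0.02457; observed = 17/831 ≈ 0.02046.
Coefficient of coincidence = 0.02046/0.02457 ≈ 0.83; interference = 1 − 0.83 = 0.17.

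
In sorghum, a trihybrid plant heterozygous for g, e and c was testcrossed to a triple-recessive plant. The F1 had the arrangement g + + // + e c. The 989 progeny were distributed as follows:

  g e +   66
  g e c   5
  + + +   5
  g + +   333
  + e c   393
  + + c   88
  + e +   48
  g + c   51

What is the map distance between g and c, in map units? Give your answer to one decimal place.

11.0 map units

The two rarest classes, + + + and g e c, are the double crossovers. Comparing them with the parentals, only the g allele has switched, so g is the middle locus and the order is e – g – c.
Crossovers in the g–c interval produce the single-crossover classes g + c and + e + (51 + 48 = 99) plus the double crossovers (10).
RF(g–c) = (99 + 10) / 989 = 109/989 = 0.1102 → 11.0 map units.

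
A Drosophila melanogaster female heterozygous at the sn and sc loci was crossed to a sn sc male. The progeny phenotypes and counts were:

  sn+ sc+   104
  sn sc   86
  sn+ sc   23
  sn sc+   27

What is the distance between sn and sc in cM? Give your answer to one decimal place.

20.8 cM

The two most frequent classes, sn+ sc+ (104) and sn sc (86), are the parental types, so the F1 was sn+ sc+ / sn sc.
The recombinant classes are sn+ sc and sn sc+: 23 + 27 = 50.
Recombination frequency = 50/240 = 0.2083 ≈ 20.8%, i.e. 20.8 cM.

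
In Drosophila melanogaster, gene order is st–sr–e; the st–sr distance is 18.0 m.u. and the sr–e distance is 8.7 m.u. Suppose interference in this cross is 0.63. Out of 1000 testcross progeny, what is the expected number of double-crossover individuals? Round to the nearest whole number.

6

Map distances give recombination frequencies of 0.180 and 0.087 for the two intervals.
With interference 0.63 (so coincidence = 0.37), expected double-crossover frequency = 0.180 × 0.087 × 0.37 = 0.00579.
Expected number = 0.00579 × 1000 = 5.79 ≈ 6.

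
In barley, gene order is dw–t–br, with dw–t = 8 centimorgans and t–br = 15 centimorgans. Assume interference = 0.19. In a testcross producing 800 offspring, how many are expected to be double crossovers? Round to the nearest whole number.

8

Map distances give recombination frequencies of 0.080 and 0.150 for the two intervals.
With interference 0.19 (so coincidence = 0.81), expected double-crossover frequency = 0.080 × 0.150 × 0.81 = 0.00972.
Expected number = 0.00972 × 800 = 7.78 ≈ 8.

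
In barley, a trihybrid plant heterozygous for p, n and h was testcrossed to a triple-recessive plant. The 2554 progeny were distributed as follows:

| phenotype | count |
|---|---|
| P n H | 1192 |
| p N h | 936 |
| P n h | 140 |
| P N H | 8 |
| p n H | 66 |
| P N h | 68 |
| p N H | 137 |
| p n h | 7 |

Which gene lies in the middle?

n

The two most frequent reciprocal classes, P n H and p N h, are the parental types, so the F1 was P n H / p N h.
The two rarest classes, P N H and p n h, are the double crossovers. Comparing them with the parentals, only the n allele has switched, so n is the middle locus and the order is h – n – p.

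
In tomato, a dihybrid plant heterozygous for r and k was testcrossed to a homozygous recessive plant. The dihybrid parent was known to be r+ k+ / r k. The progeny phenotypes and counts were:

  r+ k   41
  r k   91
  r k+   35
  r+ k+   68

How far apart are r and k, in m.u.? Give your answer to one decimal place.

32.3 m.u.

The recombinant classes are r+ k and r k+: 41 + 35 = 76.
Recombination frequency = 76/235 = 0.3234 ≈ 32.3%, i.e. 32.3 m.u.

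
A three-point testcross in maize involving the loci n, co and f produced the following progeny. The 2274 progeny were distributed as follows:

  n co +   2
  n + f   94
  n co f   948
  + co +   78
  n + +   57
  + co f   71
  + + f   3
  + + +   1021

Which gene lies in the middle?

The two most frequent reciprocal classes, n co f and + + +, are the parental types, so the F1 was n co f / + + +.
The two rarest classes, n co + and + + f, are the double crossovers. Comparing them with the parentals, only the f allele has switched, so f is the middle locus and the order is n – f – co.

f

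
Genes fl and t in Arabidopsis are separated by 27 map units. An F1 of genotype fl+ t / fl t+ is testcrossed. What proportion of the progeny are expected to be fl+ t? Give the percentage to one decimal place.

36.5%

A map distance of 27 map units corresponds to a recombination frequency of 0.270.
The F1 is fl+ t / fl t+, so fl+ t is a parental gamete class with expected frequency (1 − r)/2 = 0.730/2 = 0.3650.
That is 0.3650 = 36.5% of the progeny.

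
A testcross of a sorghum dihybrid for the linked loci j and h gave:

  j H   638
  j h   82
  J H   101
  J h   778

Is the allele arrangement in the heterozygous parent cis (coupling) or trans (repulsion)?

trans

The two most frequent classes are J h (778) and j H (638); these are the parental (non-recombinant) types.
So the F1 carried J h on one chromosome and j H on the other — the recessive alleles are on opposite chromosomes (trans / repulsion).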